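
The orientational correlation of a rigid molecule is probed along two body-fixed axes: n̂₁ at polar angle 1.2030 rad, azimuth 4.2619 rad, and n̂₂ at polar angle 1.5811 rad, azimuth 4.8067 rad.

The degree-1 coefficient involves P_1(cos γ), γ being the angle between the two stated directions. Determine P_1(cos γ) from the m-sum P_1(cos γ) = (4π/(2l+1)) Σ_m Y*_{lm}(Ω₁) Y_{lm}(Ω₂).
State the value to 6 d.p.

0.794288

Addition theorem: P_1(cos γ) = (4π/3) Σ_m Y*_{lm}(Ω₁) Y_{lm}(Ω₂), m = −1…1:
  m=-1: Y*=-0.14037 - 0.29022j  Y=0.03253 + 0.34394j  product 0.09525 - 0.05772j
  m=+0: Y*=0.17568 + 0.00000j  Y=-0.00503 + 0.00000j  product -0.00088 + 0.00000j
  m=+1: Y*=0.14037 - 0.29022j  Y=-0.03253 + 0.34394j  product 0.09525 + 0.05772j
Accumulated sum 0.18962 + 0.00000j; after 4π/(2l+1) scaling, 0.79429 + 0.00000j ⇒ P_1 = 0.794288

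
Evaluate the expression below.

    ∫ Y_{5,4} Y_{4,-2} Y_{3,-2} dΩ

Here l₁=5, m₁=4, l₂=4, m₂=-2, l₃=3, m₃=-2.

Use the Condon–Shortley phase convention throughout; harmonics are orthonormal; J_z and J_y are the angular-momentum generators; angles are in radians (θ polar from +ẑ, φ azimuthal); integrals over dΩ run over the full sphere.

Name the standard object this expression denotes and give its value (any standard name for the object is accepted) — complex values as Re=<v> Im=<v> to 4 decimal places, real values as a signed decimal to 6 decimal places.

This is a Gaunt coefficient — the integral of a triple product of spherical harmonics over the sphere.
m-sum 0 ✓  L=12 even ✓  1≤3≤9 ✓
Π(2lᵢ+1) = 11×9×7 = 693
triangle coeff Δ(5,4,3) = 1/180180
Σ_t [2,4]: t=2:+1/576 t=3:−1/144 t=4:+1/576 = -1/288
(3j)²=20/1001 [(5 4 3; 0 0 0)], sign=+1
Σ_t [0,1]: t=0:+1/8640 t=1:−1/2880 = -1/4320
(3j)²=8/429 [(5 4 3; 4 -2 -2)], sign=+1
⇒ 4πI² = 480/1859
I = (+1)√(480/1859/(4π)) = 0.14334284

Gaunt coefficient, +0.143343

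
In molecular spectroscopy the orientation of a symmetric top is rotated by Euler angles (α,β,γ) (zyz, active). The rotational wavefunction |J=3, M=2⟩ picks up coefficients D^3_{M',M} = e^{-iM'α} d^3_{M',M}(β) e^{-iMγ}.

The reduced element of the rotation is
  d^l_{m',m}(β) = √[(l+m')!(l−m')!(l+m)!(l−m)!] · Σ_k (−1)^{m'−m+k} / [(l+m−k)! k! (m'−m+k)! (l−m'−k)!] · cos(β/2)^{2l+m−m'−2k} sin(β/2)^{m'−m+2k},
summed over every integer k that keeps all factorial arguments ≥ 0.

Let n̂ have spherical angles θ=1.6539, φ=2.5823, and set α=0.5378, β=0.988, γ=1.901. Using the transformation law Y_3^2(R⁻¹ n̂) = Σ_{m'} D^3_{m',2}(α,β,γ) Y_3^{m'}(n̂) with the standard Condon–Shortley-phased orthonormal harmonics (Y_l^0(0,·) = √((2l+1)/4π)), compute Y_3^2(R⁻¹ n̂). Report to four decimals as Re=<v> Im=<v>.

Need the full column D^3_{m',2} for m'=−3..3 at α=0.5378, β=0.9880, γ=1.9010.
cos(β/2)=0.880443, sin(β/2)=0.474151
d^3_{-3,2}: single k=5 term ⇒ +0.051685;  D = -0.029938-0.042131i
d^3_{-2,2}: k∈[4..5] ⇒ +0.195903 -0.011363 = +0.184540;  D = -0.168861-0.074437i
d^3_{-1,2}: k∈[3..4] ⇒ +0.460135 -0.066725 = +0.393410;  D = -0.390457+0.048114i
d^3_{0,2}: k∈[2..3] ⇒ +0.739947 -0.214601 = +0.525346;  D = -0.414888+0.322267i
d^3_{1,2}: k∈[1..2] ⇒ +0.793276 -0.460135 = +0.333140;  D = -0.121272+0.310283i
d^3_{2,2}: k∈[0..1] ⇒ +0.465810 -0.675476 = -0.209666;  D = -0.034482-0.206811i
d^3_{3,2}: single k=0 term ⇒ -0.614469;  D = -0.397265-0.468777i
Y_3^{m'}(θ=1.6539,φ=2.5823) and Σ D·Y over m':
  (-0.0299-0.0421i)·(+0.0441-0.4106i)  (-0.1689-0.0744i)·(-0.0368-0.0758i)  (-0.3905+0.0481i)·(+0.2636+0.1650i)  (-0.4149+0.3223i)·(+0.0919+0.0000i)  (-0.1213+0.3103i)·(-0.2636+0.1650i)  (-0.0345-0.2068i)·(-0.0368+0.0758i)  (-0.3973-0.4688i)·(-0.0441-0.4106i)
Y_3^2(R⁻¹ n̂) = -0.344228+0.090822i

Re=-0.3442 Im=0.0908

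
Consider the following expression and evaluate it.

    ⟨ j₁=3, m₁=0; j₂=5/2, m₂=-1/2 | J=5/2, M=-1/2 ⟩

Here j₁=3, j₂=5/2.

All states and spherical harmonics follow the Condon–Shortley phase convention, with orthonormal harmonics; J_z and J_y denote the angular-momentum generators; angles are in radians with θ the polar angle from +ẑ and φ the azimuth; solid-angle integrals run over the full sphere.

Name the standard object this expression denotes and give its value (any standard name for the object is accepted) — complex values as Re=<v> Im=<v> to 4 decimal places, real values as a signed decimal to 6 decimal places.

This is a Clebsch–Gordan (vector-coupling) coefficient.
triangle: 3!*3!*2!/9! = 72/362880
(j±m)!: 3!*3!*2!*3!*2!*3! = 5184
prefactor² = (2J+1)*Δ*N² = 216/35
  k=0: +1/(0!*3!*3!*2!*0!*0!) = 1/72
  k=1: −1/(1!*2!*2!*1!*1!*1!) = -1/4
  k=2: +1/(2!*1!*1!*0!*2!*2!) = 1/8
Σ = -1/9  ⇒  CG² = 216/35*(-1/9)² = 8/105
CG = −√(8/105) = -0.276026

Clebsch–Gordan coefficient, −√(8/105) ≈ -0.276026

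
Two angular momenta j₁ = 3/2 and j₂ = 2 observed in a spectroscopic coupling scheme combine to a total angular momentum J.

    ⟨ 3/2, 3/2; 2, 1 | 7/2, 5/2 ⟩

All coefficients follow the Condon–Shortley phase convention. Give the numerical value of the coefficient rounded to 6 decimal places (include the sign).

+√(4/7) ≈ +0.755929

j₁+j₂−J=0  J+j₁−j₂=3  J−j₁+j₂=4  j₁+j₂+J+1=8
(j₁±m₁, j₂±m₂, J±M) = (3,0,3,1,6,1)
P² = 5184/7
sum k=0..0:
  [0] +1/36 = 1/36
S = 1/36
C² = P²·S² = 4/7 ; C = +0.755929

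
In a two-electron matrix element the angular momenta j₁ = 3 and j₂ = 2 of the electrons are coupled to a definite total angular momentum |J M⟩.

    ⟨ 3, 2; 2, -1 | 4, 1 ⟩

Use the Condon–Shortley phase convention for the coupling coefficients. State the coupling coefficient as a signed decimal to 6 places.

+√(7/20) = +0.591608

√[9·1!5!3!/10! · 5!1!1!3!5!3!] = √(6480/7)
  +(−1)^0/∏(0,1,1,1,4,2)! = 1/48  (running 1/48)
  +(−1)^1/∏(1,0,0,0,5,3)! = -1/720  (running 7/360)
⟨..|..⟩ = √(6480/7)·(7/360) = +0.591608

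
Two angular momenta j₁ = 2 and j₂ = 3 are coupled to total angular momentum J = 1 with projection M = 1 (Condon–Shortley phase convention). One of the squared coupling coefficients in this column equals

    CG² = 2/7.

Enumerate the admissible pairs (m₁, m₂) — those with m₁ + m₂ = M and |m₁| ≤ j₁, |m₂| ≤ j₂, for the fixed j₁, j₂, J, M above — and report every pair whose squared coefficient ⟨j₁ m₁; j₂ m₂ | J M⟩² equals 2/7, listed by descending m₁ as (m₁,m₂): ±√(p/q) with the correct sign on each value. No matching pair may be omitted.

Admissible pairs with m₁+m₂ = M = 1: (-2,3), (-1,2), (0,1), (1,0), (2,-1)
  (m₁,m₂)=(2,-1): CG² = 1/35, CG = +√(1/35)
  (m₁,m₂)=(1,0): CG² = 3/35, CG = −√(3/35)
  (m₁,m₂)=(0,1): CG² = 6/35, CG = +√(6/35)
  (m₁,m₂)=(-1,2): CG² = 2/7, CG = −√(2/7)   ← matches the target
  (m₁,m₂)=(-2,3): CG² = 3/7, CG = +√(3/7)
Pairs with CG² = 2/7: (-1,2): −√(2/7)

(-1,2): −√(2/7)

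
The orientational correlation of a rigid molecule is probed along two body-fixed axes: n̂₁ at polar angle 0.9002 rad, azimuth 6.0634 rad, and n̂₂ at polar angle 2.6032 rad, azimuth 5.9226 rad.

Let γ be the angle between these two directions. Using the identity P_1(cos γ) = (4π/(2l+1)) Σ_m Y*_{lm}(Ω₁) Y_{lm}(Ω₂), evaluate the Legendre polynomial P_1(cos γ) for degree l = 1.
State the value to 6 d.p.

Term-by-term m-sum for l=1 (normalisation 4π/3 = 4.188790):
  term(m=-1) = +0.047477+0.006729i   from Y*(Ω₁)=+0.264166-0.059013i, Y(Ω₂)=+0.165762+0.062504i
  term(m=+0) = -0.127373+0.000000i   from Y*(Ω₁)=+0.303644-0.000000i, Y(Ω₂)=-0.419482+0.000000i
  term(m=+1) = +0.047477-0.006729i   from Y*(Ω₁)=-0.264166-0.059013i, Y(Ω₂)=-0.165762+0.062504i
Total Σ_m = -0.032419+0.000000i. Multiply by 4.188790: -0.135794+0.000000i. P_1(cos γ) = -0.135794

-0.135794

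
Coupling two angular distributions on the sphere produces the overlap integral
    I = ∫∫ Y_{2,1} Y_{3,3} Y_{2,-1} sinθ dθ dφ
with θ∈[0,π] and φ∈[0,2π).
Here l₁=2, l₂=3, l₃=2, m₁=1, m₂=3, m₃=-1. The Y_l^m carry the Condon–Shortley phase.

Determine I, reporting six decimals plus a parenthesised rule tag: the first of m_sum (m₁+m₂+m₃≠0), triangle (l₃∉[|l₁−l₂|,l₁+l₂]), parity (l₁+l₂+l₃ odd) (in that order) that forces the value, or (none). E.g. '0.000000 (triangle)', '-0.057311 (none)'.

Σmᵢ = 3 ≠ 0, so the φ-integral vanishes; I = 0

0.000000 (m_sum)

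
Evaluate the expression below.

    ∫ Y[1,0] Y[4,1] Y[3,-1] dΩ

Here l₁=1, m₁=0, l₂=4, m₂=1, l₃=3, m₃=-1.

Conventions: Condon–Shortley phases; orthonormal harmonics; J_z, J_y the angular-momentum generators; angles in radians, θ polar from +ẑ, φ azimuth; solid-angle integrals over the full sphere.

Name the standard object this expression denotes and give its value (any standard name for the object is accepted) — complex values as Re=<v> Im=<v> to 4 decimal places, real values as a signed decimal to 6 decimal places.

This is a Gaunt coefficient — the integral of a triple product of spherical harmonics over the sphere.
Checks pass: Σm=0; 8 even; l₃=3∈[3,5].
(2·1+1)(2·4+1)(2·3+1) = 189
Δ: 2! 0! 6! / 9! → 1/252
sum: t=1:−1/36 = -1/36
3j²(1 4 3; 0 0 0) = Δ·Π!·Σ² = 4/63  (sign +1)
sum: t=1:−1/48 = -1/48
3j²(1 4 3; 0 1 -1) = Δ·Π!·Σ² = 5/84  (sign -1)
combine: 4πI² = 189·4/63·5/84 = 5/7
take √, sign -1: I = -0.23841361

Gaunt coefficient, -0.238414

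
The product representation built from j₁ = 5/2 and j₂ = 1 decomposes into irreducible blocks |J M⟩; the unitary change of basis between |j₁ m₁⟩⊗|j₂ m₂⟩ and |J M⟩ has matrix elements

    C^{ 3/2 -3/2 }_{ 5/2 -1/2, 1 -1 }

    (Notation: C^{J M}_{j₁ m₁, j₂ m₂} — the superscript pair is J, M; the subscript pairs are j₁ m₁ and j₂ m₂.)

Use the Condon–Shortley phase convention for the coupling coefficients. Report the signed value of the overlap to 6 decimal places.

+0.258199

√[4·2!3!0!/6! · 2!3!0!2!0!3!] = √(48/5)
  +(−1)^0/∏(0,2,3,0,0,0)! = 1/12  (running 1/12)
⟨..|..⟩ = √(48/5)·(1/12) = +0.258199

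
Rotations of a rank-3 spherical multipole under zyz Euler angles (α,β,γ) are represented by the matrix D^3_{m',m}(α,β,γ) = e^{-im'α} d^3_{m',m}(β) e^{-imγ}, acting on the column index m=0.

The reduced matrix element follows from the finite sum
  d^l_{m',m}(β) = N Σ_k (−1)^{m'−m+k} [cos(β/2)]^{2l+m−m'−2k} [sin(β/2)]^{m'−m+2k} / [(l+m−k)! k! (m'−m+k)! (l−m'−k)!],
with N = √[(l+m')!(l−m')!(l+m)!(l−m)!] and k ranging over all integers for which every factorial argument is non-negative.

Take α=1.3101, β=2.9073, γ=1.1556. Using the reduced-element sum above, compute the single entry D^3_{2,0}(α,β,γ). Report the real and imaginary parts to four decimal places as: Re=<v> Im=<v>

D^3_{2,0}(1.3101,2.9073,1.1556) = e^{-i·2·1.3101}·d^3_{2,0}(2.9073)·e^{-i·0·1.1556}. Compute d first:
c=cos(2.907300/2)=0.116879, s=sin(2.907300/2)=0.993146; N=√[120·1·6·6]=65.726707
Admissible k: 0..1 (factorial args all ≥0)
  k=0: (−1)^2·65.7267/(12)·0.1169^4·0.9931^2 = +0.001008
  k=1: (−1)^3·65.7267/(12)·0.1169^2·0.9931^4 = -0.072792
d^3_{2,0}(2.9073) = +0.001008 -0.072792 = -0.071784
Attach z-rotation phases: D = e^{-i(2)(1.3101)}·(-0.071784)·e^{-i(0)(1.1556)} = +0.062246+0.035755i

Re=0.0622 Im=0.0358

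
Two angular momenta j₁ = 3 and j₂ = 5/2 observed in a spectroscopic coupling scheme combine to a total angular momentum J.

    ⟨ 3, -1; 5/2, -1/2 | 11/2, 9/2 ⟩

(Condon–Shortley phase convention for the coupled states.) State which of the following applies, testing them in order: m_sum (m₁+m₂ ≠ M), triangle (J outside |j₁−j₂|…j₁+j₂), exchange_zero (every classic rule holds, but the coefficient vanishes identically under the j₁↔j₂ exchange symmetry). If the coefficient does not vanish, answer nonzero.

m-sum: m₁+m₂ = -1+(-1/2) = -3/2, M = 9/2  ✗ ⇒ coefficient is 0

m_sum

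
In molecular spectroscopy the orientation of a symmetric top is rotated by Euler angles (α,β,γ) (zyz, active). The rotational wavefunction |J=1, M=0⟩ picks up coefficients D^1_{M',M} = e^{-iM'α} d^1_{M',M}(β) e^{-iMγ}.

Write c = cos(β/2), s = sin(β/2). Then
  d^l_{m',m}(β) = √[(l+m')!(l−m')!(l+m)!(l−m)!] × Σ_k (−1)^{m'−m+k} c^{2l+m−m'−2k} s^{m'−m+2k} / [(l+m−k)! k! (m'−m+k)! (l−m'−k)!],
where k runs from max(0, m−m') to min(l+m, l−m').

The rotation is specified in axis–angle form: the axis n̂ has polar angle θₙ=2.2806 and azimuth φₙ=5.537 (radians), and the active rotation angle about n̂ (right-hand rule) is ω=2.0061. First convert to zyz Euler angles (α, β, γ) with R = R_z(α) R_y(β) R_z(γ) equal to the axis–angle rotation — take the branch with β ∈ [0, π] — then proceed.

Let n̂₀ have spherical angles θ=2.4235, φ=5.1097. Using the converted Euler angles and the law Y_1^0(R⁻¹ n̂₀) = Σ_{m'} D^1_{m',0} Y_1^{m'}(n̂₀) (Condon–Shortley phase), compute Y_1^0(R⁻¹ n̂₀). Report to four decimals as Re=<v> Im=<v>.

Re=-0.1810 Im=0.0000

Axis–angle → zyz. n̂ = (sinθₙcosφₙ, sinθₙsinφₙ, cosθₙ) = (+0.556947, -0.514895, -0.651685), ω = 2.0061.
R = I cosω + sinω [n̂]ₓ + (1−cosω) n̂n̂ᵀ gives
  R = [+0.019307, +0.183214, -0.982883; -0.998606, -0.044773, -0.027961; -0.049129, +0.982053, +0.182094]
β = atan2(√(R₁₃²+R₂₃²), R₃₃) = 1.387680; α = atan2(R₂₃, R₁₃) mod 2π = 3.170033; γ = atan2(R₃₂, −R₃₁) mod 2π = 1.520811
Need the full column D^1_{m',0} for m'=−1..1 at α=3.1700, β=1.3877, γ=1.5208.
cos(β/2)=0.768796, sin(β/2)=0.639494
d^1_{-1,0}: single k=1 term ⇒ +0.695285;  D = -0.695004-0.019772i
d^1_{0,0}: k∈[0..1] ⇒ +0.591047 -0.408953 = +0.182094;  D = +0.182094+0.000000i
d^1_{1,0}: single k=0 term ⇒ -0.695285;  D = +0.695004-0.019772i
Y_1^{m'}(θ=2.4235,φ=5.1097) and Σ D·Y over m':
  (-0.6950-0.0198i)·(+0.0880+0.2096i)  (+0.1821+0.0000i)·(-0.3679+0.0000i)  (+0.6950-0.0198i)·(-0.0880+0.2096i)
Y_1^0(R⁻¹ n̂) = -0.180975+0.000000i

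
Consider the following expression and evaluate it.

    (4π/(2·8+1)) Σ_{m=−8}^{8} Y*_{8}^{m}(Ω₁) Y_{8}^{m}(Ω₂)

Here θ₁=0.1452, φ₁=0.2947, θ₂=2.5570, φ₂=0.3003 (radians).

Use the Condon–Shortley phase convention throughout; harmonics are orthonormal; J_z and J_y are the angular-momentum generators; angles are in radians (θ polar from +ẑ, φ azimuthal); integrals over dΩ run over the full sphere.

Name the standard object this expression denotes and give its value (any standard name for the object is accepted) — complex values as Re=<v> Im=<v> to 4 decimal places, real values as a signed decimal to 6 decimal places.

This sum is the spherical-harmonic addition theorem: it equals the Legendre polynomial P_l(cos γ) of the angle γ between the two directions.
Term-by-term m-sum for l=8 (normalisation 4π/17 = 0.739198):
  [-8]  conj(Y_{8,-8})(Ω₁) = (-0.000000, 0.000000) ; Y_{8,-8}(Ω₂) = (-0.003277, -0.002987) ; Δ = (0.000000, -0.000000)
  [-7]  conj(Y_{8,-7})(Ω₁) = (-0.000001, 0.000002) ; Y_{8,-7}(Ω₂) = (0.013579, 0.023107) ; Δ = (-0.000000, 0.000000)
  [-6]  conj(Y_{8,-6})(Ω₁) = (-0.000009, 0.000046) ; Y_{8,-6}(Ω₂) = (-0.022961, -0.097621) ; Δ = (0.000005, -0.000000)
  [-5]  conj(Y_{8,-5})(Ω₁) = (0.000058, 0.000593) ; Y_{8,-5}(Ω₂) = (-0.017861, 0.257334) ; Δ = (-0.000154, 0.000004)
  [-4]  conj(Y_{8,-4})(Ω₁) = (0.002144, 0.005186) ; Y_{8,-4}(Ω₂) = (0.162713, -0.420015) ; Δ = (0.002527, -0.000057)
  [-3]  conj(Y_{8,-3})(Ω₁) = (0.024778, 0.030224) ; Y_{8,-3}(Ω₂) = (-0.287384, 0.362819) ; Δ = (-0.018087, 0.000304)
  [-2]  conj(Y_{8,-2})(Ω₁) = (0.159639, 0.106749) ; Y_{8,-2}(Ω₂) = (0.071849, -0.049218) ; Δ = (0.016724, -0.000187)
  [-1]  conj(Y_{8,-1})(Ω₁) = (0.564491, 0.171345) ; Y_{8,-1}(Ω₂) = (0.369211, -0.114332) ; Δ = (0.228007, -0.001277)
  [+0]  conj(Y_{8,0})(Ω₁) = (0.761524, -0.000000) ; Y_{8,0}(Ω₂) = (-0.223539, 0.000000) ; Δ = (-0.170230, 0.000000)
  [+1]  conj(Y_{8,1})(Ω₁) = (-0.564491, 0.171345) ; Y_{8,1}(Ω₂) = (-0.369211, -0.114332) ; Δ = (0.228007, 0.001277)
  [+2]  conj(Y_{8,2})(Ω₁) = (0.159639, -0.106749) ; Y_{8,2}(Ω₂) = (0.071849, 0.049218) ; Δ = (0.016724, 0.000187)
  [+3]  conj(Y_{8,3})(Ω₁) = (-0.024778, 0.030224) ; Y_{8,3}(Ω₂) = (0.287384, 0.362819) ; Δ = (-0.018087, -0.000304)
  [+4]  conj(Y_{8,4})(Ω₁) = (0.002144, -0.005186) ; Y_{8,4}(Ω₂) = (0.162713, 0.420015) ; Δ = (0.002527, 0.000057)
  [+5]  conj(Y_{8,5})(Ω₁) = (-0.000058, 0.000593) ; Y_{8,5}(Ω₂) = (0.017861, 0.257334) ; Δ = (-0.000154, -0.000004)
  [+6]  conj(Y_{8,6})(Ω₁) = (-0.000009, -0.000046) ; Y_{8,6}(Ω₂) = (-0.022961, 0.097621) ; Δ = (0.000005, 0.000000)
  [+7]  conj(Y_{8,7})(Ω₁) = (0.000001, 0.000002) ; Y_{8,7}(Ω₂) = (-0.013579, 0.023107) ; Δ = (-0.000000, -0.000000)
  [+8]  conj(Y_{8,8})(Ω₁) = (-0.000000, -0.000000) ; Y_{8,8}(Ω₂) = (-0.003277, 0.002987) ; Δ = (0.000000, 0.000000)
Σ over m = (0.287814, -0.000000); ×(4π/17) → (0.212752, -0.000000). Real part: 0.212752

Legendre polynomial (addition theorem), +0.212752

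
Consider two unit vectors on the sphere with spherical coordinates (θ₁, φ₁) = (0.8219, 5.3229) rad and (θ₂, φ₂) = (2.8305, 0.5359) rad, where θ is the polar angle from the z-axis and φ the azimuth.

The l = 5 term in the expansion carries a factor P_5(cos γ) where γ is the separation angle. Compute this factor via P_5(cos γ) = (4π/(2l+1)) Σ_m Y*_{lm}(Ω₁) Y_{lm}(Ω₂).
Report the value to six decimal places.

Expand P_5 via completeness: Σ_{m} conj(Y_{5,m}) at Ω₁ times Y_{5,m} at Ω₂ —
  term(m=-5) = (0.000044, -0.000114)   from Y*(Ω₁)=(0.008700, 0.097450), Y(Ω₂)=(-0.001116, -0.000556)
  term(m=-4) = (-0.003372, -0.001037)   from Y*(Ω₁)=(-0.220043, 0.185170), Y(Ω₂)=(0.006648, 0.010309)
  term(m=-3) = (-0.006796, 0.029851)   from Y*(Ω₁)=(-0.416574, -0.111146), Y(Ω₂)=(-0.002620, -0.070959)
  term(m=-2) = (0.062128, 0.009340)   from Y*(Ω₁)=(-0.082854, -0.227139), Y(Ω₂)=(-0.124350, 0.228166)
  term(m=-1) = (-0.009317, 0.124647)   from Y*(Ω₁)=(-0.131440, 0.187858), Y(Ω₂)=(0.468746, -0.278374)
  term(m=+0) = (0.114623, 0.000000)   from Y*(Ω₁)=(-0.311401, -0.000000), Y(Ω₂)=(-0.368087, 0.000000)
  term(m=+1) = (-0.009317, -0.124647)   from Y*(Ω₁)=(0.131440, 0.187858), Y(Ω₂)=(-0.468746, -0.278374)
  term(m=+2) = (0.062128, -0.009340)   from Y*(Ω₁)=(-0.082854, 0.227139), Y(Ω₂)=(-0.124350, -0.228166)
  term(m=+3) = (-0.006796, -0.029851)   from Y*(Ω₁)=(0.416574, -0.111146), Y(Ω₂)=(0.002620, -0.070959)
  term(m=+4) = (-0.003372, 0.001037)   from Y*(Ω₁)=(-0.220043, -0.185170), Y(Ω₂)=(0.006648, -0.010309)
  term(m=+5) = (0.000044, 0.000114)   from Y*(Ω₁)=(-0.008700, 0.097450), Y(Ω₂)=(0.001116, -0.000556)
Total Σ_m = (0.199999, 0.000000). Multiply by 1.142397: (0.228478, 0.000000). P_5(cos γ) = 0.228478

0.228478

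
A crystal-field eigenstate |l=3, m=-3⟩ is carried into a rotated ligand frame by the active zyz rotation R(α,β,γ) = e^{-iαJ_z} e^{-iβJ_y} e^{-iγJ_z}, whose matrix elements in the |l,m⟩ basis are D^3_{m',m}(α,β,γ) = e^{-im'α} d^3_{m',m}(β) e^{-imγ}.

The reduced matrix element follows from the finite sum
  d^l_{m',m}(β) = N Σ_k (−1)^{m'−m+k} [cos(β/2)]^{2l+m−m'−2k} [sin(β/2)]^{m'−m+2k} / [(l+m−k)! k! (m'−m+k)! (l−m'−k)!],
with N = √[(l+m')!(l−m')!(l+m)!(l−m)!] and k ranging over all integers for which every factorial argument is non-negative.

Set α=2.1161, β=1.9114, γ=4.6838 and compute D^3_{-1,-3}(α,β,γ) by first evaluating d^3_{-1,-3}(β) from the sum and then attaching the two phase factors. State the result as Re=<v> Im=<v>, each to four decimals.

D^3_{-1,-3}(2.1161,1.9114,4.6838) = e^{-i·-1·2.1161}·d^3_{-1,-3}(1.9114)·e^{-i·-3·4.6838}. Compute d first:
Half-angle: c=0.577037, s=0.816718. N=√(2·24·1·720)=185.903201
k: max(0,(-3)−(-1))=0 … min(3+(-3),3−(-1))=0
  k=0: (−1)^2·185.9032/(48)·0.5770^4·0.8167^2 = +0.286421
d^3_{-1,-3}(1.9114) = +0.286421
Phases: e^{-i·(-1)·2.1161}=-0.518678+0.854970i, e^{-i·(-3)·4.6838}=+0.085662+0.996324i ⇒ D=-0.256707-0.127037i

Re=-0.2567 Im=-0.1270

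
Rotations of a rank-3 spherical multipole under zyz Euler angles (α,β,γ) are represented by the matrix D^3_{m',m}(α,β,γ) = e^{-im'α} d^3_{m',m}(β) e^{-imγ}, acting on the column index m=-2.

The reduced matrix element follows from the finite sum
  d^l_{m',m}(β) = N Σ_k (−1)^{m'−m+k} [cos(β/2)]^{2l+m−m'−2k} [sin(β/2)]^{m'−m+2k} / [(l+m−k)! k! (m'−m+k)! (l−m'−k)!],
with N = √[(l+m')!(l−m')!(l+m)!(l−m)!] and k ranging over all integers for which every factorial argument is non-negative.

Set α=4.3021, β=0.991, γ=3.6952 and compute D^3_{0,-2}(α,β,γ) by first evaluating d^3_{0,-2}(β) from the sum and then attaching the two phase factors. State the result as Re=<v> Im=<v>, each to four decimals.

Re=0.2348 Im=0.4696

Split into d^3_{0,-2}(β=0.9910) × two z-phases.
c=cos(0.991000/2)=0.879731, s=sin(0.991000/2)=0.475472; N=√[6·6·1·120]=65.726707
k∈{0,1} keeps every argument non-negative
  k=0: (−1)^2·65.7267/(12)·0.8797^4·0.4755^2 = +0.741668
  k=1: (−1)^3·65.7267/(12)·0.8797^2·0.4755^4 = -0.216650
d^3_{0,-2}(0.9910) = +0.741668 -0.216650 = +0.525018
D = (+1.000000+0.000000i)·(+0.525018)·(+0.447155+0.894457i) = +0.234764+0.469606i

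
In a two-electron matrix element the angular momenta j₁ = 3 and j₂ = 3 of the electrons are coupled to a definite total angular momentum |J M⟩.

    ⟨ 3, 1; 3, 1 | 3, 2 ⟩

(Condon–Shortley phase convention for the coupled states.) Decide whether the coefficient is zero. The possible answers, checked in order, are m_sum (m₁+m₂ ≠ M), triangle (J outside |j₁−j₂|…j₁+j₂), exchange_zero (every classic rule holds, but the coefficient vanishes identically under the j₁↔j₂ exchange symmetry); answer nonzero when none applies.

exchange_zero

m-sum: m₁+m₂ = 1+1 = 2, M = 2  ✓
triangle: |j₁−j₂| = 0 ≤ J = 3 ≤ j₁+j₂ = 6  ✓
exchange: j₁=j₂ and m₁=m₂, and (−1)^(j₁+j₂−J) = (−1)^3 = −1 forces ⟨j₁m₁;j₂m₂|JM⟩ = −⟨j₂m₂;j₁m₁|JM⟩ = −⟨j₁m₁;j₂m₂|JM⟩ ⇒ the coefficient vanishes identically
Racah sum check: Σ_k collapses to 0 ⇒ CG = 0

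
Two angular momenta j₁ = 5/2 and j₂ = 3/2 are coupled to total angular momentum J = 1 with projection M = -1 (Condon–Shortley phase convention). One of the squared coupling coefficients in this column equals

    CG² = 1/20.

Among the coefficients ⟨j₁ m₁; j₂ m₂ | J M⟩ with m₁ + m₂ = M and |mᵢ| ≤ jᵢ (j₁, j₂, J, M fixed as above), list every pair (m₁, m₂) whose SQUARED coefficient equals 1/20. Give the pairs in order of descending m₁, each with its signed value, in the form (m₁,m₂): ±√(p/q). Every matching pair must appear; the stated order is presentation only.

(1/2,-3/2): +√(1/20)

Admissible pairs with m₁+m₂ = M = -1: (-5/2,3/2), (-3/2,1/2), (-1/2,-1/2), (1/2,-3/2)
  (m₁,m₂)=(1/2,-3/2): CG² = 1/20, CG = +√(1/20)   ← matches the target
  (m₁,m₂)=(-1/2,-1/2): CG² = 3/20, CG = −√(3/20)
  (m₁,m₂)=(-3/2,1/2): CG² = 3/10, CG = +√(3/10)
  (m₁,m₂)=(-5/2,3/2): CG² = 1/2, CG = −√(1/2)
Pairs with CG² = 1/20: (1/2,-3/2): +√(1/20)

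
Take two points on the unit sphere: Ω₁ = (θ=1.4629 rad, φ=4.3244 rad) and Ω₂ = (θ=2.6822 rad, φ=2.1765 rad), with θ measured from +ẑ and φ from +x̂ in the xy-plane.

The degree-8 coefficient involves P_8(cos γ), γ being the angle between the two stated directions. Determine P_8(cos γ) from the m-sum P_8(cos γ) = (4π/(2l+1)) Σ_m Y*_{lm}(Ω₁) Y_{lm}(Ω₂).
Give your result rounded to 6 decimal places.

Addition theorem: P_8(cos γ) = (4π/17) Σ_m Y*_{lm}(Ω₁) Y_{lm}(Ω₂), m = −8…8:
  m=-8: (-0.491584, -0.018532) × (0.000102, 0.000763) = (-0.000036, -0.000377)  (running Σ = (-0.000036, -0.000377))
  m=-7: (0.088012, -0.194119) × (0.005545, 0.002834) = (0.001038, -0.000827)  (running Σ = (0.001002, -0.001204))
  m=-6: (-0.206223, -0.218221) × (0.027854, -0.014951) = (-0.009007, -0.002995)  (running Σ = (-0.008005, -0.004199))
  m=-5: (0.224162, -0.086725) × (0.012757, -0.112342) = (-0.006883, -0.026289)  (running Σ = (-0.014888, -0.030488))
  m=-4: (0.004403, -0.233692) × (-0.217156, -0.189991) = (-0.045356, 0.049911)  (running Σ = (-0.060244, 0.019423))
  m=-3: (0.229508, 0.098887) × (-0.482131, 0.121217) = (-0.122640, -0.019856)  (running Σ = (-0.182883, -0.000434))
  m=-2: (0.144792, -0.142089) × (-0.164276, 0.437247) = (0.038342, 0.086652)  (running Σ = (-0.144541, 0.086218))
  m=-1: (0.095779, 0.234348) × (-0.017826, -0.025740) = (0.004325, -0.006643)  (running Σ = (-0.140216, 0.079575))
  m=0: (0.193564, -0.000000) × (-0.475473, 0.000000) = (-0.092034, 0.000000)  (running Σ = (-0.232251, 0.079575))
  m=1: (-0.095779, 0.234348) × (0.017826, -0.025740) = (0.004325, 0.006643)  (running Σ = (-0.227926, 0.086218))
  m=2: (0.144792, 0.142089) × (-0.164276, -0.437247) = (0.038342, -0.086652)  (running Σ = (-0.189584, -0.000434))
  m=3: (-0.229508, 0.098887) × (0.482131, 0.121217) = (-0.122640, 0.019856)  (running Σ = (-0.312223, 0.019423))
  m=4: (0.004403, 0.233692) × (-0.217156, 0.189991) = (-0.045356, -0.049911)  (running Σ = (-0.357579, -0.030488))
  m=5: (-0.224162, -0.086725) × (-0.012757, -0.112342) = (-0.006883, 0.026289)  (running Σ = (-0.364462, -0.004199))
  m=6: (-0.206223, 0.218221) × (0.027854, 0.014951) = (-0.009007, 0.002995)  (running Σ = (-0.373469, -0.001204))
  m=7: (-0.088012, -0.194119) × (-0.005545, 0.002834) = (0.001038, 0.000827)  (running Σ = (-0.372431, -0.000377))
  m=8: (-0.491584, 0.018532) × (0.000102, -0.000763) = (-0.000036, 0.000377)  (running Σ = (-0.372467, 0.000000))
Accumulated sum (-0.372467, 0.000000); after 4π/(2l+1) scaling, (-0.275327, 0.000000) ⇒ P_8 = -0.275327

-0.275327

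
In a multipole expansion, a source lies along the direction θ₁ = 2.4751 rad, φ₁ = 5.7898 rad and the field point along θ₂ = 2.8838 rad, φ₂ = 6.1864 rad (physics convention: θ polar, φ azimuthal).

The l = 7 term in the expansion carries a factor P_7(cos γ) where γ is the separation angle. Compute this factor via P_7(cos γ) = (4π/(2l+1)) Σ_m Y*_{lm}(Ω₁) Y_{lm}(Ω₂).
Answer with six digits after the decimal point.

Summing Y*_{l m}(θ₁,φ₁)·Y_{l m}(θ₂,φ₂) over m ∈ [−7, 7]; prefactor 4π/(2·7+1) = 0.837758:
  [-7]  conj(Y_{7,-7})(Ω₁) = -0.01643 + 0.00530j ; Y_{7,-7}(Ω₂) = 0.00003 + 0.00002j ; Δ = -0.00000 - 0.00000j
  [-6]  conj(Y_{7,-6})(Ω₁) = 0.08077 + 0.01480j ; Y_{7,-6}(Ω₂) = -0.00042 - 0.00027j ; Δ = -0.00003 - 0.00003j
  [-5]  conj(Y_{7,-5})(Ω₁) = -0.18196 - 0.14555j ; Y_{7,-5}(Ω₂) = 0.00390 + 0.00205j ; Δ = -0.00041 - 0.00094j
  [-4]  conj(Y_{7,-4})(Ω₁) = 0.16617 + 0.39003j ; Y_{7,-4}(Ω₂) = -0.02541 - 0.01036j ; Δ = -0.00018 - 0.01163j
  [-3]  conj(Y_{7,-3})(Ω₁) = 0.03976 - 0.43748j ; Y_{7,-3}(Ω₂) = 0.11647 + 0.03480j ; Δ = 0.01986 - 0.04957j
  [-2]  conj(Y_{7,-2})(Ω₁) = -0.04201 + 0.06356j ; Y_{7,-2}(Ω₂) = -0.35863 - 0.07030j ; Δ = 0.01953 - 0.01984j
  [-1]  conj(Y_{7,-1})(Ω₁) = -0.32585 + 0.17522j ; Y_{7,-1}(Ω₂) = 0.63454 + 0.06161j ; Δ = -0.21756 + 0.09111j
  [+0]  conj(Y_{7,0})(Ω₁) = 0.20053 + 0.00000j ; Y_{7,0}(Ω₂) = -0.28736 + 0.00000j ; Δ = -0.05762 + 0.00000j
  [+1]  conj(Y_{7,1})(Ω₁) = 0.32585 + 0.17522j ; Y_{7,1}(Ω₂) = -0.63454 + 0.06161j ; Δ = -0.21756 - 0.09111j
  [+2]  conj(Y_{7,2})(Ω₁) = -0.04201 - 0.06356j ; Y_{7,2}(Ω₂) = -0.35863 + 0.07030j ; Δ = 0.01953 + 0.01984j
  [+3]  conj(Y_{7,3})(Ω₁) = -0.03976 - 0.43748j ; Y_{7,3}(Ω₂) = -0.11647 + 0.03480j ; Δ = 0.01986 + 0.04957j
  [+4]  conj(Y_{7,4})(Ω₁) = 0.16617 - 0.39003j ; Y_{7,4}(Ω₂) = -0.02541 + 0.01036j ; Δ = -0.00018 + 0.01163j
  [+5]  conj(Y_{7,5})(Ω₁) = 0.18196 - 0.14555j ; Y_{7,5}(Ω₂) = -0.00390 + 0.00205j ; Δ = -0.00041 + 0.00094j
  [+6]  conj(Y_{7,6})(Ω₁) = 0.08077 - 0.01480j ; Y_{7,6}(Ω₂) = -0.00042 + 0.00027j ; Δ = -0.00003 + 0.00003j
  [+7]  conj(Y_{7,7})(Ω₁) = 0.01643 + 0.00530j ; Y_{7,7}(Ω₂) = -0.00003 + 0.00002j ; Δ = -0.00000 + 0.00000j
Total Σ_m = -0.41521 - 0.00000j. Multiply by 0.837758: -0.34784 - 0.00000j. P_7(cos γ) = -0.347844

-0.347844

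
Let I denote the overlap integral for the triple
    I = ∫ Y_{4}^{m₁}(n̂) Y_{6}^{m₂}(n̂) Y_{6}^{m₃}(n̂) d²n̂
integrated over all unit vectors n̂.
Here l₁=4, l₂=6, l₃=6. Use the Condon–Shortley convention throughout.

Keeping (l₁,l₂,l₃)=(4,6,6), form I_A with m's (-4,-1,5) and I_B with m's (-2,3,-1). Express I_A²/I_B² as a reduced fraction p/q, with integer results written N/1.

385/48

Shared (l₁,l₂,l₃)=(4,6,6): N and (l;000)² cancel in I_A²/I_B².
A: Δ = 4!·4!·8!/17! = 1/15315300; Racah Σ t=4..4: t=4:+1/2903040 = 1/2903040; ⇒ 3j(4 6 6; -4 -1 5)² = 5/663, sgn -1
B: Δ = 4!·4!·8!/17! = 1/15315300; Racah Σ t=2..4: t=2:+1/483840 t=3:−1/51840 t=4:+1/69120 = -1/362880; ⇒ 3j(4 6 6; -2 3 -1)² = 16/17017, sgn +1
I_A²/I_B² = (5/663)/(16/17017) = 385/48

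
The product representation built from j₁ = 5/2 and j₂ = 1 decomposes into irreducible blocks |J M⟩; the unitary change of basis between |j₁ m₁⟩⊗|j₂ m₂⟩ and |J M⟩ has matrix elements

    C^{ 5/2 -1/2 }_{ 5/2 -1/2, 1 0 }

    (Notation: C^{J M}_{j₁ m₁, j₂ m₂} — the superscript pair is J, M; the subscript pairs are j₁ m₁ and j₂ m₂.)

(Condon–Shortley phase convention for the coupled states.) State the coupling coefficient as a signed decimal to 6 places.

-0.169031  (= −√(1/35))

√[6·1!4!1!/7! · 2!3!1!1!2!3!] = √(144/35)
  +(−1)^0/∏(0,1,3,1,1,0)! = 1/6  (running 1/6)
  +(−1)^1/∏(1,0,2,0,2,1)! = -1/4  (running -1/12)
⟨..|..⟩ = √(144/35)·(-1/12) = -0.169031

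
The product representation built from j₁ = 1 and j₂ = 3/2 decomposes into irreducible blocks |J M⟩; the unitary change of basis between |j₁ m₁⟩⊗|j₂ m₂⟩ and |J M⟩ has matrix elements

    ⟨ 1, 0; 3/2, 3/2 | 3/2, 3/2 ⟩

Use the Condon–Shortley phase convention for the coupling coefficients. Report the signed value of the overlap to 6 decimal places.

j₁+j₂−J=1  J+j₁−j₂=1  J−j₁+j₂=2  j₁+j₂+J+1=5
(j₁±m₁, j₂±m₂, J±M) = (1,1,3,0,3,0)
P² = 12/5
sum k=1..1:
  [1] −1/2 = -1/2
S = -1/2
C² = P²·S² = 3/5 ; C = -0.774597

-0.774597  (= −√(3/5))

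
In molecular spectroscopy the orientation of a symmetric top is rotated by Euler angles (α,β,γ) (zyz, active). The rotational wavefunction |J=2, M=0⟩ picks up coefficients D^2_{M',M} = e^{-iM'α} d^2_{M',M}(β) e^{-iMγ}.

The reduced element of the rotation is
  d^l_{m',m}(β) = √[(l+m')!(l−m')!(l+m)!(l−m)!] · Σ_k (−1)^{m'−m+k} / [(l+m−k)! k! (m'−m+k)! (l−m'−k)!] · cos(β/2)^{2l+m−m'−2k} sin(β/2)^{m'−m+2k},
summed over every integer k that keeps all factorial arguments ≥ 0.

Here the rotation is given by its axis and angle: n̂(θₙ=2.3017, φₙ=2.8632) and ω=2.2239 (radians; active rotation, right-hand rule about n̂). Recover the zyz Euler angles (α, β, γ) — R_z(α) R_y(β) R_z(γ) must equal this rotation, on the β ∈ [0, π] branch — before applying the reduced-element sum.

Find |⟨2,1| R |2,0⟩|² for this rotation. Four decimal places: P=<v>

Axis–angle → zyz. n̂ = (sinθₙcosφₙ, sinθₙsinφₙ, cosθₙ) = (-0.715904, +0.204616, -0.667543), ω = 2.2239.
R = I cosω + sinω [n̂]ₓ + (1−cosω) n̂n̂ᵀ gives
  R = [+0.216299, +0.294665, +0.930799; -0.765662, -0.540345, +0.348983; +0.605786, -0.788162, +0.108738]
β = atan2(√(R₁₃²+R₂₃²), R₃₃) = 1.461843; α = atan2(R₂₃, R₁₃) mod 2π = 0.358708; γ = atan2(R₃₂, −R₃₁) mod 2π = 4.057086
First d^2_{1,0}(β=1.4618), then the phase factors e^{-i(1)α} and e^{-i(0)γ}:
Half-angle: c=0.744560, s=0.667556. N=√(6·1·2·2)=4.898979
The bounds max(0,m−m')=0 and min(l+m,l−m')=1 give 2 terms
  k=0: (−1)^1·4.8990/(2)·0.7446^3·0.6676^1 = -0.674935
  k=1: (−1)^2·4.8990/(2)·0.7446^1·0.6676^3 = +0.542548
d^2_{1,0}(1.4618) = -0.674935 +0.542548 = -0.132387
|D^2_{1,0}|² = |d^2_{1,0}(β)|² = (-0.132387)² = 0.017526 (the z-rotation phases have unit modulus)

P=0.0175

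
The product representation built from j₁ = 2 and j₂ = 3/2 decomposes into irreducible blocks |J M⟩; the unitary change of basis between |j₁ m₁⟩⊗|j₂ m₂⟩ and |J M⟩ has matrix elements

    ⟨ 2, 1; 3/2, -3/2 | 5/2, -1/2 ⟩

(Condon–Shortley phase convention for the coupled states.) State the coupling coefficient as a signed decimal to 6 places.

triangle: 1!*3!*2!/7! = 12/5040
(j±m)!: 3!*1!*0!*3!*2!*3! = 432
prefactor² = (2J+1)*Δ*N² = 216/35
  k=0: +1/(0!*1!*1!*0!*2!*2!) = 1/4
Σ = 1/4  ⇒  CG² = 216/35*(1/4)² = 27/70
CG = +√(27/70) = +0.621059

+0.621059  (= +√(27/70))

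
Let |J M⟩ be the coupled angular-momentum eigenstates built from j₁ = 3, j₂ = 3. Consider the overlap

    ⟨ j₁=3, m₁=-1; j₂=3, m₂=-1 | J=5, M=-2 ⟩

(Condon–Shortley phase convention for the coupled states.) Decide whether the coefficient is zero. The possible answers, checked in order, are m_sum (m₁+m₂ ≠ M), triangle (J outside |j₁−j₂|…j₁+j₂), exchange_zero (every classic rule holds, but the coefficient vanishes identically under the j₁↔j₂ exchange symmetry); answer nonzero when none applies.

exchange_zero

m-sum: m₁+m₂ = -1+(-1) = -2, M = -2  ✓
triangle: |j₁−j₂| = 0 ≤ J = 5 ≤ j₁+j₂ = 6  ✓
exchange: j₁=j₂ and m₁=m₂, and (−1)^(j₁+j₂−J) = (−1)^1 = −1 forces ⟨j₁m₁;j₂m₂|JM⟩ = −⟨j₂m₂;j₁m₁|JM⟩ = −⟨j₁m₁;j₂m₂|JM⟩ ⇒ the coefficient vanishes identically
Racah sum check: Σ_k collapses to 0 ⇒ CG = 0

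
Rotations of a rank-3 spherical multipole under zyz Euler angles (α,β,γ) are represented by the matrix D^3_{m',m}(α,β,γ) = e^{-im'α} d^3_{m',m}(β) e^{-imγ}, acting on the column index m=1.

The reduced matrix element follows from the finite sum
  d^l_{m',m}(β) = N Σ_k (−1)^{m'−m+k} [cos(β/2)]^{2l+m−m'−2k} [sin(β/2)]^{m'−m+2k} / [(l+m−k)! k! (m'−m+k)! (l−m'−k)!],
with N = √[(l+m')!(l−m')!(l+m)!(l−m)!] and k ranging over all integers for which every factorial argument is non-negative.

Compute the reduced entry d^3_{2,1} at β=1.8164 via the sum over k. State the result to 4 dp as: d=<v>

d^3_{2,1}(β=1.8164) via the finite sum:
With c≡cos(β/2)=0.615166 and s≡sin(β/2)=0.788398, N=[120·1·24·2]^{1/2}=75.894664
k∈{0,1} keeps every argument non-negative
  k=0: (−1)^1·75.8947/(24)·0.6152^5·0.7884^1 = -0.219637
  k=1: (−1)^2·75.8947/(12)·0.6152^3·0.7884^3 = +0.721511
d^3_{2,1}(1.8164) = -0.219637 +0.721511 = +0.501873

d=0.5019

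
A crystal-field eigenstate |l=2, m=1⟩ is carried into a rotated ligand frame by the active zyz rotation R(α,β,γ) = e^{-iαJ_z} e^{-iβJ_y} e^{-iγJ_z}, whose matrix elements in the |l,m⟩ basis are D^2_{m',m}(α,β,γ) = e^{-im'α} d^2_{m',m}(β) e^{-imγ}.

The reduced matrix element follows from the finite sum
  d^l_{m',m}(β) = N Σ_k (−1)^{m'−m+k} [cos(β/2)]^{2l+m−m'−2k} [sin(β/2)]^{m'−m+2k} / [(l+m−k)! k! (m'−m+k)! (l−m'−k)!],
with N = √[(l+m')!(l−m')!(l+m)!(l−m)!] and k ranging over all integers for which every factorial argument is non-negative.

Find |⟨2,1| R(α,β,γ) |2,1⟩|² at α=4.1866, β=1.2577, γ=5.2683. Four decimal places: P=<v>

Split into d^2_{1,1}(β=1.2577) × two z-phases.
With c≡cos(β/2)=0.808704 and s≡sin(β/2)=0.588215, N=[6·1·6·1]^{1/2}=6.000000
Admissible k: 0..1 (factorial args all ≥0)
  k=0: (−1)^0·6.0000/(6)·0.8087^4·0.5882^0 = +0.427720
  k=1: (−1)^1·6.0000/(2)·0.8087^2·0.5882^2 = -0.678849
d^2_{1,1}(1.2577) = +0.427720 -0.678849 = -0.251129
|D^2_{1,1}|² = |d^2_{1,1}(β)|² = (-0.251129)² = 0.063066 (the z-rotation phases have unit modulus)

P=0.0631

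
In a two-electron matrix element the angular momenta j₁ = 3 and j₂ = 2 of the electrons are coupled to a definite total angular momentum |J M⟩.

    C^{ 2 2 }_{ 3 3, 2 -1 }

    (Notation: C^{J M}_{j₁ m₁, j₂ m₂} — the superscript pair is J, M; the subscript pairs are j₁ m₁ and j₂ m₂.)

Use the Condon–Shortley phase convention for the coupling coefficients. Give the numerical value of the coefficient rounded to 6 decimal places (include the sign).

j₁+j₂−J=3  J+j₁−j₂=3  J−j₁+j₂=1  j₁+j₂+J+1=8
(j₁±m₁, j₂±m₂, J±M) = (6,0,1,3,4,0)
P² = 3240/7
sum k=0..0:
  [0] +1/36 = 1/36
S = 1/36
C² = P²·S² = 5/14 ; C = +0.597614

+0.597614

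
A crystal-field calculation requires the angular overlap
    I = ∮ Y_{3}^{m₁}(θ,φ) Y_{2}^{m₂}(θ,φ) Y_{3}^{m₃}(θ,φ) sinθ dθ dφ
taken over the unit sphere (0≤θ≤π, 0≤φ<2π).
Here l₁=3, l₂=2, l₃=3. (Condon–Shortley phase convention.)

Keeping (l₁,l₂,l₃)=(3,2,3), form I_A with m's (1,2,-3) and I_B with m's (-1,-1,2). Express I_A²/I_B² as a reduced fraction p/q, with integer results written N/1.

2/3

Shared (l₁,l₂,l₃)=(3,2,3): N and (l;000)² cancel in I_A²/I_B².
A: Δ = 2!·4!·2!/9! = 1/3780; Racah Σ t=2..2: t=2:+1/96 = 1/96; ⇒ 3j(3 2 3; 1 2 -3)² = 1/42, sgn +1
B: Δ = 2!·4!·2!/9! = 1/3780; Racah Σ t=0..1: t=0:+1/48 t=1:−1/12 = -1/16; ⇒ 3j(3 2 3; -1 -1 2)² = 1/28, sgn +1
I_A²/I_B² = (1/42)/(1/28) = 2/3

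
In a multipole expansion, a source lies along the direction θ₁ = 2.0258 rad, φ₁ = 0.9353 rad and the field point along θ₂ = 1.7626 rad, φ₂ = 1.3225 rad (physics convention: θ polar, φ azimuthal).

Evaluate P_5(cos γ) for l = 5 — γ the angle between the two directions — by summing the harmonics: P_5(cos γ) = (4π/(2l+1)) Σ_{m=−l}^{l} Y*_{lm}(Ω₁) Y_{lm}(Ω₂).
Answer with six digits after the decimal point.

-0.039310

Addition theorem: P_5(cos γ) = (4π/11) Σ_m Y*_{lm}(Ω₁) Y_{lm}(Ω₂), m = −5…5:
  m=-5: (-0.009739, -0.271251) × (0.400372, -0.136831) = (-0.041015, -0.107269)  (running Σ = (-0.041015, -0.107269))
  m=-4: (0.346674, 0.236972) × (-0.141871, -0.217673) = (0.002400, -0.109081)  (running Σ = (-0.038615, -0.216350))
  m=-3: (-0.174752, 0.060971) × (0.149289, -0.161902) = (-0.016217, 0.037395)  (running Σ = (-0.054832, -0.178955))
  m=-2: (-0.074650, 0.241491) × (-0.243886, -0.132159) = (0.050121, -0.049031)  (running Σ = (-0.004711, -0.227985))
  m=-1: (-0.157200, -0.213133) × (0.040100, -0.158166) = (-0.040014, 0.016317)  (running Σ = (-0.044725, -0.211668))
  m=0: (-0.196884, -0.000000) × (-0.279556, 0.000000) = (0.055040, 0.000000)  (running Σ = (0.010315, -0.211668))
  m=1: (0.157200, -0.213133) × (-0.040100, -0.158166) = (-0.040014, -0.016317)  (running Σ = (-0.029699, -0.227985))
  m=2: (-0.074650, -0.241491) × (-0.243886, 0.132159) = (0.050121, 0.049031)  (running Σ = (0.020422, -0.178955))
  m=3: (0.174752, 0.060971) × (-0.149289, -0.161902) = (-0.016217, -0.037395)  (running Σ = (0.004205, -0.216350))
  m=4: (0.346674, -0.236972) × (-0.141871, 0.217673) = (0.002400, 0.109081)  (running Σ = (0.006605, -0.107269))
  m=5: (0.009739, -0.271251) × (-0.400372, -0.136831) = (-0.041015, 0.107269)  (running Σ = (-0.034410, -0.000000))
Σ over m = (-0.034410, -0.000000); ×(4π/11) → (-0.039310, -0.000000). Real part: -0.039310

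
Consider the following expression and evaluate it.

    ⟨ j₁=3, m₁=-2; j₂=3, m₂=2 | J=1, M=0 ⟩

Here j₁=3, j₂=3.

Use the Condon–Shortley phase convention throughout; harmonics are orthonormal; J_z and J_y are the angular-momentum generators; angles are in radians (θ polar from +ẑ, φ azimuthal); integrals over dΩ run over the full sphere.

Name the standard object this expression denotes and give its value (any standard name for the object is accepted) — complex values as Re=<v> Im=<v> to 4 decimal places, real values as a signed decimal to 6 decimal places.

Clebsch–Gordan coefficient, +√(1/7) ≈ +0.377964

This is a Clebsch–Gordan (vector-coupling) coefficient.
√[3·5!1!1!/8! · 1!5!5!1!1!1!] = √(900/7)
  +(−1)^4/∏(4,1,1,1,0,0)! = 1/24  (running 1/24)
  +(−1)^5/∏(5,0,0,0,1,1)! = -1/120  (running 1/30)
⟨..|..⟩ = √(900/7)·(1/30) = +0.377964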